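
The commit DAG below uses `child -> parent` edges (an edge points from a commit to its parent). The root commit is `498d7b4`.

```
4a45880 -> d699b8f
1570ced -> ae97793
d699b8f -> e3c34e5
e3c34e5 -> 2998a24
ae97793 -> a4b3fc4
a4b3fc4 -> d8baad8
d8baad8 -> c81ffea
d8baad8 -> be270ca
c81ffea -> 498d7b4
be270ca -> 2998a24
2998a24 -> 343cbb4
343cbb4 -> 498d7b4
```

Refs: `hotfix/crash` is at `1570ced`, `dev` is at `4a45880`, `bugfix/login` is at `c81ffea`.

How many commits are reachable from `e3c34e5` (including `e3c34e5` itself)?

4

Walking parent pointers from e3c34e5: reachable set = {2998a24, 343cbb4, 498d7b4, e3c34e5}.
That is 4 commits.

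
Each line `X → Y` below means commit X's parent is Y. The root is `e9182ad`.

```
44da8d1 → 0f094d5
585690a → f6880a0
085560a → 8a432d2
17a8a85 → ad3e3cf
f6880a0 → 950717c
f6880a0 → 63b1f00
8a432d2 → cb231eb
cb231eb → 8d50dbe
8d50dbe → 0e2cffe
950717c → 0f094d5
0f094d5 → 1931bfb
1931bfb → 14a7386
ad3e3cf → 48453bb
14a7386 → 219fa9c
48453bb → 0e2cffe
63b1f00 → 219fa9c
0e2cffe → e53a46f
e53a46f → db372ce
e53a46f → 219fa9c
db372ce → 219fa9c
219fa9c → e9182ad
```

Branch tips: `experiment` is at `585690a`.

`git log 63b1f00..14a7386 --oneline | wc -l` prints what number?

Reachable from 14a7386: {14a7386, 219fa9c, e9182ad}.
Reachable from 63b1f00: {219fa9c, 63b1f00, e9182ad}.
In 14a7386's history but not 63b1f00's: {14a7386} — 1 commit.

1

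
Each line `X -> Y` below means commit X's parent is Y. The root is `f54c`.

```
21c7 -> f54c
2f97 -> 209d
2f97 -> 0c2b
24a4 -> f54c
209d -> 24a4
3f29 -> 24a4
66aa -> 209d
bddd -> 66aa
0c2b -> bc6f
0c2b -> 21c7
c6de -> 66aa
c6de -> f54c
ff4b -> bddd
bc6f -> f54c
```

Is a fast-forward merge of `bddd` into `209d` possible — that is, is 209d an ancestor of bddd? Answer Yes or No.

Yes

A fast-forward from 209d to bddd is possible iff 209d is an ancestor of bddd.
Ancestors of bddd: {209d, 24a4, 66aa, bddd, f54c}.
209d is among them, so fast-forward is possible.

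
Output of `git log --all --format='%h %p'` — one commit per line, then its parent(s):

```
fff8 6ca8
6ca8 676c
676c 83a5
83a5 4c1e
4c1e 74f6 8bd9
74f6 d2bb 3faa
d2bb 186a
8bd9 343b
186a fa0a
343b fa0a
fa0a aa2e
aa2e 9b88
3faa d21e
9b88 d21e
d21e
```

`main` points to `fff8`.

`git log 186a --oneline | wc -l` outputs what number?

5

Walking parent pointers from 186a: reachable set = {186a, 9b88, aa2e, d21e, fa0a}.
That is 5 commits.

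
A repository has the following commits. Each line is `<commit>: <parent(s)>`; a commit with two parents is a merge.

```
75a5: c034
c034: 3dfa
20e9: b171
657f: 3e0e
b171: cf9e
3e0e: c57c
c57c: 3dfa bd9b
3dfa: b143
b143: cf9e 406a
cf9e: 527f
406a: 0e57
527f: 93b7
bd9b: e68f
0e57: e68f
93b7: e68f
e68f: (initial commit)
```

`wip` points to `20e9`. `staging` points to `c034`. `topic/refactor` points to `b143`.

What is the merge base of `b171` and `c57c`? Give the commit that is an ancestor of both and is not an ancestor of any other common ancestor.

Ancestors of b171: {527f, 93b7, b171, cf9e, e68f}.
Ancestors of c57c: {0e57, 3dfa, 406a, 527f, 93b7, b143, bd9b, c57c, cf9e, e68f}.
Common ancestors: {527f, 93b7, cf9e, e68f}.
Among these, cf9e is not an ancestor of any other common ancestor — it is the merge base.

cf9e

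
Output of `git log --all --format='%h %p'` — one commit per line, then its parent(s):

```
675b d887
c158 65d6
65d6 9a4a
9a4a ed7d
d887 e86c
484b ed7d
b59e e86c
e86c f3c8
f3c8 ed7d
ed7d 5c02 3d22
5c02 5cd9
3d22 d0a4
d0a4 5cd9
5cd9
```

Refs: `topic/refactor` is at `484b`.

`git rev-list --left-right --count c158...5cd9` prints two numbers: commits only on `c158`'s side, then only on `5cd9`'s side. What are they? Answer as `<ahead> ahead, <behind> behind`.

7 ahead, 0 behind

Reachable from c158: {3d22, 5c02, 5cd9, 65d6, 9a4a, c158, d0a4, ed7d}.
Reachable from 5cd9: {5cd9}.
Only in c158's history (ahead): {3d22, 5c02, 65d6, 9a4a, c158, d0a4, ed7d} — 7.
Only in 5cd9's history (behind): {} — 0.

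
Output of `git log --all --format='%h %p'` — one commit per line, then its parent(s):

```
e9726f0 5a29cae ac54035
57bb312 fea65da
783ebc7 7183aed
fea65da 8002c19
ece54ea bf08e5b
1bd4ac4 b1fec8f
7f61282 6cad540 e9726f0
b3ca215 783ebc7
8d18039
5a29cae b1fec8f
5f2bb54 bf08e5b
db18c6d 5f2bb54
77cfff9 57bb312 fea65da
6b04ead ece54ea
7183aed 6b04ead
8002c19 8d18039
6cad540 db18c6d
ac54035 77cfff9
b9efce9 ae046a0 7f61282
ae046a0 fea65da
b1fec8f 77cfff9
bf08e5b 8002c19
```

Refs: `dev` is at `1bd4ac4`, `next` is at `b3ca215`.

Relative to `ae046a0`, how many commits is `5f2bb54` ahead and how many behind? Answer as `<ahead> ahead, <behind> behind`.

2 ahead, 2 behind

Reachable from 5f2bb54: {5f2bb54, 8002c19, 8d18039, bf08e5b}.
Reachable from ae046a0: {8002c19, 8d18039, ae046a0, fea65da}.
Only in 5f2bb54's history (ahead): {5f2bb54, bf08e5b} — 2.
Only in ae046a0's history (behind): {ae046a0, fea65da} — 2.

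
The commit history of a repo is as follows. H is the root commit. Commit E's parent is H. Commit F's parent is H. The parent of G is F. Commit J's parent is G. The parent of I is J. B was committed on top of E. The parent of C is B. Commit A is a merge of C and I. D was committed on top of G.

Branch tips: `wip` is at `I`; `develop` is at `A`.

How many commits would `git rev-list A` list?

9

Walking parent pointers from A: reachable set = {A, B, C, E, F, G, H, I, J}.
That is 9 commits.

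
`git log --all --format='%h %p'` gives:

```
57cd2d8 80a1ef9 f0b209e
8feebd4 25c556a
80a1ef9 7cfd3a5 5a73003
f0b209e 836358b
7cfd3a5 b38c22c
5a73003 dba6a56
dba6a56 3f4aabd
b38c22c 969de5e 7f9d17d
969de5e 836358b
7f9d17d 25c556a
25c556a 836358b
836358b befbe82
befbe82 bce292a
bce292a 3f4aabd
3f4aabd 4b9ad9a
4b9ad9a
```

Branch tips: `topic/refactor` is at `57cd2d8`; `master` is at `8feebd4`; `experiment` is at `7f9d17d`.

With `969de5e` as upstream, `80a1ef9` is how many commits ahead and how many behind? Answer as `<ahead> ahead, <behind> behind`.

Reachable from 80a1ef9: {25c556a, 3f4aabd, 4b9ad9a, 5a73003, 7cfd3a5, 7f9d17d, 80a1ef9, 836358b, 969de5e, b38c22c, bce292a, befbe82, dba6a56}.
Reachable from 969de5e: {3f4aabd, 4b9ad9a, 836358b, 969de5e, bce292a, befbe82}.
Only in 80a1ef9's history (ahead): {25c556a, 5a73003, 7cfd3a5, 7f9d17d, 80a1ef9, b38c22c, dba6a56} — 7.
Only in 969de5e's history (behind): {} — 0.

7 ahead, 0 behind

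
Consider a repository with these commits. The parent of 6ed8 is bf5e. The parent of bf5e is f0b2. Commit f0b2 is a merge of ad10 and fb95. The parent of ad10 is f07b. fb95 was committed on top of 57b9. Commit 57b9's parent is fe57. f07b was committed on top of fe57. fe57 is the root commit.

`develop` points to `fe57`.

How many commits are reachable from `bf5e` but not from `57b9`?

5

Reachable from bf5e: {57b9, ad10, bf5e, f07b, f0b2, fb95, fe57}.
Reachable from 57b9: {57b9, fe57}.
In bf5e's history but not 57b9's: {ad10, bf5e, f07b, f0b2, fb95} — 5 commits.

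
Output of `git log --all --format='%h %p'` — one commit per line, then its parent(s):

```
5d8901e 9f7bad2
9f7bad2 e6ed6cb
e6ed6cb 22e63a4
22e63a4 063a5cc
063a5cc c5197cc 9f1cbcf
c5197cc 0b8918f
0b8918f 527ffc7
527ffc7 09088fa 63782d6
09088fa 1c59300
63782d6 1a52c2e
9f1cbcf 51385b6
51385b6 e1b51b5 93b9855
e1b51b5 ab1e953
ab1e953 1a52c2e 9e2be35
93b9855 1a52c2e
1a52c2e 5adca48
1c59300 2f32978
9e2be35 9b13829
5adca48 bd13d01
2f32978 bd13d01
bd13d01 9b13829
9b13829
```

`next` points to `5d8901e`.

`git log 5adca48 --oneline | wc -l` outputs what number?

3

Walking parent pointers from 5adca48: reachable set = {5adca48, 9b13829, bd13d01}.
That is 3 commits.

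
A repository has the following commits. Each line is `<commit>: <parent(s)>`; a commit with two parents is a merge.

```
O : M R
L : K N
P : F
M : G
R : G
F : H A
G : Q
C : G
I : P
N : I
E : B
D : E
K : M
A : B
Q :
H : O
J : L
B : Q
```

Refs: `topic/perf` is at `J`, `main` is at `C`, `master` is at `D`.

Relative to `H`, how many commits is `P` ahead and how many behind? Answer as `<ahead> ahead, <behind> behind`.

4 ahead, 0 behind

Reachable from P: {A, B, F, G, H, M, O, P, Q, R}.
Reachable from H: {G, H, M, O, Q, R}.
Only in P's history (ahead): {A, B, F, P} — 4.
Only in H's history (behind): {} — 0.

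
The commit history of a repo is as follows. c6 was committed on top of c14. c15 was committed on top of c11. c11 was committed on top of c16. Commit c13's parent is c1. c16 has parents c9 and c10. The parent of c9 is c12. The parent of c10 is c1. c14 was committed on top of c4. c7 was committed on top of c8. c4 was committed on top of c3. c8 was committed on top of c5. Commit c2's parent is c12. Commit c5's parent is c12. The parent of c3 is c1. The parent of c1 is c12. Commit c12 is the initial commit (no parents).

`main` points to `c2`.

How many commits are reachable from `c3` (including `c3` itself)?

3

Walking parent pointers from c3: reachable set = {c1, c12, c3}.
That is 3 commits.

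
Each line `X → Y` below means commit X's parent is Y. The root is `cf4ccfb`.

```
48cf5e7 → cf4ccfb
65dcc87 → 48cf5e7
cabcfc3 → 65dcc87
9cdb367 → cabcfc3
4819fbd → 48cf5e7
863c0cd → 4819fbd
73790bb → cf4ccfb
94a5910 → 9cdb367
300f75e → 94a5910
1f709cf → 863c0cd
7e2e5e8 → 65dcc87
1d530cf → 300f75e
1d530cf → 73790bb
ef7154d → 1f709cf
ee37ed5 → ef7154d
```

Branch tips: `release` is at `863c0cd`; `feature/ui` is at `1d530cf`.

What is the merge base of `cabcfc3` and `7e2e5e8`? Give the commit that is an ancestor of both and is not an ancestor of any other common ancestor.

65dcc87

Ancestors of cabcfc3: {48cf5e7, 65dcc87, cabcfc3, cf4ccfb}.
Ancestors of 7e2e5e8: {48cf5e7, 65dcc87, 7e2e5e8, cf4ccfb}.
Common ancestors: {48cf5e7, 65dcc87, cf4ccfb}.
Among these, 65dcc87 is not an ancestor of any other common ancestor — it is the merge base.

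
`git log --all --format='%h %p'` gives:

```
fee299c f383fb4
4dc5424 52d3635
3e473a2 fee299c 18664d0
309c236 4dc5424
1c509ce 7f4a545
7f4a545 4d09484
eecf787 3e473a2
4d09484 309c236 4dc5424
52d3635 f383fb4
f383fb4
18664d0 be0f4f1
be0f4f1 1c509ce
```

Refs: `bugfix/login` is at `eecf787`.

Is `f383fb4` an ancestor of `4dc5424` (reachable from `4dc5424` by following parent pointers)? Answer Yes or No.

Yes

Ancestors of 4dc5424 (commits reachable by following parents): {4dc5424, 52d3635, f383fb4}.
f383fb4 is in that set, so it is an ancestor of 4dc5424.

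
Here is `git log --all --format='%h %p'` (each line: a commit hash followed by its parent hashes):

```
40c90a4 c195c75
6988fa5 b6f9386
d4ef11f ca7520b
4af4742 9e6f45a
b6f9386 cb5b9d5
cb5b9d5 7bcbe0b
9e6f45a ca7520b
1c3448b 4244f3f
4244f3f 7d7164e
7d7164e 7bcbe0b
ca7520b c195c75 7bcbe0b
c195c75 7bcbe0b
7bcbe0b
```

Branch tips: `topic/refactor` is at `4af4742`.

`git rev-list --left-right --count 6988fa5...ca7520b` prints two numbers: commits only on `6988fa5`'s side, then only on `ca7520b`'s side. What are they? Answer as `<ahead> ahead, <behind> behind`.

Reachable from 6988fa5: {6988fa5, 7bcbe0b, b6f9386, cb5b9d5}.
Reachable from ca7520b: {7bcbe0b, c195c75, ca7520b}.
Only in 6988fa5's history (ahead): {6988fa5, b6f9386, cb5b9d5} — 3.
Only in ca7520b's history (behind): {c195c75, ca7520b} — 2.

3 ahead, 2 behind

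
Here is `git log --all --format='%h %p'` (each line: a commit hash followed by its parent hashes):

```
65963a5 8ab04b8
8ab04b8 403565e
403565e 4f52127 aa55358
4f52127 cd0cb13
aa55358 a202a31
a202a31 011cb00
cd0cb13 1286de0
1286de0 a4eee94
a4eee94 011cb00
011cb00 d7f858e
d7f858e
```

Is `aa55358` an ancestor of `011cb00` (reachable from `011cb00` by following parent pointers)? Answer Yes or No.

No

Ancestors of 011cb00: {011cb00, d7f858e}.
aa55358 is not in that set, so it is not an ancestor of 011cb00.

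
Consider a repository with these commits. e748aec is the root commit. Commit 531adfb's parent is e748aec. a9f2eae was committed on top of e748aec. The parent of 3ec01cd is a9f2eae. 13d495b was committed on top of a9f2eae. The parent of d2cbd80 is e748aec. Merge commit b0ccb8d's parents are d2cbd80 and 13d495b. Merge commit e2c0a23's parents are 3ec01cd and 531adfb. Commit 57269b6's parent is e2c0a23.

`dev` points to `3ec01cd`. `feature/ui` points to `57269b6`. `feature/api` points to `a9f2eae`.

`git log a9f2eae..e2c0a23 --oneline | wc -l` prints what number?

3

Reachable from e2c0a23: {3ec01cd, 531adfb, a9f2eae, e2c0a23, e748aec}.
Reachable from a9f2eae: {a9f2eae, e748aec}.
In e2c0a23's history but not a9f2eae's: {3ec01cd, 531adfb, e2c0a23} — 3 commits.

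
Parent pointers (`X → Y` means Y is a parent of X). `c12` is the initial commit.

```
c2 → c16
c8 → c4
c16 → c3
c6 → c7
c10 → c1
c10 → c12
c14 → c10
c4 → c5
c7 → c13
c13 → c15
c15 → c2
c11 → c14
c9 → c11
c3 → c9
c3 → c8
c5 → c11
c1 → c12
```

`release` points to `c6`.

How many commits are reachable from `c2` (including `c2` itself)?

Walking parent pointers from c2: reachable set = {c1, c10, c11, c12, c14, c16, c2, c3, c4, c5, c8, c9}.
That is 12 commits.

12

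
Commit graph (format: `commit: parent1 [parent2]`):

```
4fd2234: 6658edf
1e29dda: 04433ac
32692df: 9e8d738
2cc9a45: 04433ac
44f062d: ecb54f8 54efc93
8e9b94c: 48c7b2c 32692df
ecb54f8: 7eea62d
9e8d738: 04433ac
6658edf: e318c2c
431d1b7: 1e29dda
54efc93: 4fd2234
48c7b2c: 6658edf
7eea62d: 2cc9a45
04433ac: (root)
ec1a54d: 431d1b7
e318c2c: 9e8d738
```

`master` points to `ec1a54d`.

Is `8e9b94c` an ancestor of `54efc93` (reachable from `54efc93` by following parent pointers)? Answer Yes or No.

Ancestors of 54efc93: {04433ac, 4fd2234, 54efc93, 6658edf, 9e8d738, e318c2c}.
8e9b94c is not in that set, so it is not an ancestor of 54efc93.

No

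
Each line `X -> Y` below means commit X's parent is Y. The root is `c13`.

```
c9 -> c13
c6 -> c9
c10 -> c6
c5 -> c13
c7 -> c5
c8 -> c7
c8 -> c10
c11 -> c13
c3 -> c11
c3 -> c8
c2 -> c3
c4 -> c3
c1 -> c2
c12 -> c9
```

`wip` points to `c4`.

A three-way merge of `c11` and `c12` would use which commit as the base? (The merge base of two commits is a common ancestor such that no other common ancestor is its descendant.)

c13

Ancestors of c11: {c11, c13}.
Ancestors of c12: {c12, c13, c9}.
Common ancestors: {c13}.
The only common ancestor is c13, so it is the merge base.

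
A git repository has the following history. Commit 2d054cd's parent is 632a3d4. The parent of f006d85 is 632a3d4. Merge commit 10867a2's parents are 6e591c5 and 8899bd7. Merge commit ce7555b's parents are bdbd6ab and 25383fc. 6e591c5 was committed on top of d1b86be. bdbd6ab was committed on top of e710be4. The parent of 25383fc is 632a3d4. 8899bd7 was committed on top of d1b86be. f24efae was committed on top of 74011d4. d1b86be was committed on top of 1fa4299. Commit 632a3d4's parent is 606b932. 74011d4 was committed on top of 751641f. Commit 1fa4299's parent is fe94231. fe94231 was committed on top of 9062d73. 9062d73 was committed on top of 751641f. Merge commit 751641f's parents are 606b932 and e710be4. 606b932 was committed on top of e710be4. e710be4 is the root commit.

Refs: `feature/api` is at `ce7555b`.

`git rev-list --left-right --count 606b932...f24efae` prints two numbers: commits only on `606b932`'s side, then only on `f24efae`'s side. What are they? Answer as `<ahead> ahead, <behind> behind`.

Reachable from 606b932: {606b932, e710be4}.
Reachable from f24efae: {606b932, 74011d4, 751641f, e710be4, f24efae}.
Only in 606b932's history (ahead): {} — 0.
Only in f24efae's history (behind): {74011d4, 751641f, f24efae} — 3.

0 ahead, 3 behind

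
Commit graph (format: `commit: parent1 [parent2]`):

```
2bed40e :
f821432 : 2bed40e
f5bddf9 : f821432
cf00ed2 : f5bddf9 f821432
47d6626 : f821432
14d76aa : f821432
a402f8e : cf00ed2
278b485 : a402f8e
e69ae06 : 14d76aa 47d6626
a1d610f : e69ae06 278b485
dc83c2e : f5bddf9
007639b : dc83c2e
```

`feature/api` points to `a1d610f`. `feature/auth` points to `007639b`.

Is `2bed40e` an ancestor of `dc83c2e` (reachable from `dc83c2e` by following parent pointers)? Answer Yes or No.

Ancestors of dc83c2e (commits reachable by following parents): {2bed40e, dc83c2e, f5bddf9, f821432}.
2bed40e is in that set, so it is an ancestor of dc83c2e.

Yes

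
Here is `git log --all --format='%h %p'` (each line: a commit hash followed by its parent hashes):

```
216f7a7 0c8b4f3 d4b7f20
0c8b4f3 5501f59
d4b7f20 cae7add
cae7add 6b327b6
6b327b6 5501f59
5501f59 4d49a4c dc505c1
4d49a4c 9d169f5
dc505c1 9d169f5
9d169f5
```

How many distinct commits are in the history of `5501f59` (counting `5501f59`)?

Walking parent pointers from 5501f59: reachable set = {4d49a4c, 5501f59, 9d169f5, dc505c1}.
That is 4 commits.

4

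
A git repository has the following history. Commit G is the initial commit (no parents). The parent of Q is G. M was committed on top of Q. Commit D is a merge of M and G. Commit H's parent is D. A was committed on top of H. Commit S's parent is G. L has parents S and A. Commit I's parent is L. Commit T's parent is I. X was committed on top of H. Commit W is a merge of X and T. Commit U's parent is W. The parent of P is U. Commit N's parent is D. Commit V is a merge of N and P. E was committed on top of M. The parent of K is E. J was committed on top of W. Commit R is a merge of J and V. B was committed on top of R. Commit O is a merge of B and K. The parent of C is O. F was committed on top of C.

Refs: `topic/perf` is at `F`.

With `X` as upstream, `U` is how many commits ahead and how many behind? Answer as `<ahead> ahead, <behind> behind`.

Reachable from U: {A, D, G, H, I, L, M, Q, S, T, U, W, X}.
Reachable from X: {D, G, H, M, Q, X}.
Only in U's history (ahead): {A, I, L, S, T, U, W} — 7.
Only in X's history (behind): {} — 0.

7 ahead, 0 behind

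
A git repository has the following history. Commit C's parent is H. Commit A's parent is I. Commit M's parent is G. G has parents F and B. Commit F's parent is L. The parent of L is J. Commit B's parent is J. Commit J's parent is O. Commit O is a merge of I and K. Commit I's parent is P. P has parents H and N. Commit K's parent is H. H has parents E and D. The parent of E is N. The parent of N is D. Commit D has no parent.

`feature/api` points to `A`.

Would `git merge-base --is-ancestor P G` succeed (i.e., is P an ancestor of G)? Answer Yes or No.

Ancestors of G (commits reachable by following parents): {B, D, E, F, G, H, I, J, K, L, N, O, P}.
P is in that set, so it is an ancestor of G.

Yes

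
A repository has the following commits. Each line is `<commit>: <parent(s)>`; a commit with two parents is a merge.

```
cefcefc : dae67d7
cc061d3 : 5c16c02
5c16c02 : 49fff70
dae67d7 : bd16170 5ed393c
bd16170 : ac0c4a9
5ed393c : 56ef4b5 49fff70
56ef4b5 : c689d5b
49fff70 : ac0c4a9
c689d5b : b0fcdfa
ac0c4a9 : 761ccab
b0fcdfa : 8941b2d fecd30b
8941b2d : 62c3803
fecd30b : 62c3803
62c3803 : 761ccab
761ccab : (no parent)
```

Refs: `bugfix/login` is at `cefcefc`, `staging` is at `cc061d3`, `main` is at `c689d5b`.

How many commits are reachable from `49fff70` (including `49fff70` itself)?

Walking parent pointers from 49fff70: reachable set = {49fff70, 761ccab, ac0c4a9}.
That is 3 commits.

3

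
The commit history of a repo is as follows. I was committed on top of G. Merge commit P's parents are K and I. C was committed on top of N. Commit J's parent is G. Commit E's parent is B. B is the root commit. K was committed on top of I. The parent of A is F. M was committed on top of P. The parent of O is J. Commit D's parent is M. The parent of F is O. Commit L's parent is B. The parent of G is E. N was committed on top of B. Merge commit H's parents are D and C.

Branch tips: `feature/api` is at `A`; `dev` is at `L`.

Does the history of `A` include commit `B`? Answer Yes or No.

Yes

Ancestors of A (commits reachable by following parents): {A, B, E, F, G, J, O}.
B is in that set, so it is an ancestor of A.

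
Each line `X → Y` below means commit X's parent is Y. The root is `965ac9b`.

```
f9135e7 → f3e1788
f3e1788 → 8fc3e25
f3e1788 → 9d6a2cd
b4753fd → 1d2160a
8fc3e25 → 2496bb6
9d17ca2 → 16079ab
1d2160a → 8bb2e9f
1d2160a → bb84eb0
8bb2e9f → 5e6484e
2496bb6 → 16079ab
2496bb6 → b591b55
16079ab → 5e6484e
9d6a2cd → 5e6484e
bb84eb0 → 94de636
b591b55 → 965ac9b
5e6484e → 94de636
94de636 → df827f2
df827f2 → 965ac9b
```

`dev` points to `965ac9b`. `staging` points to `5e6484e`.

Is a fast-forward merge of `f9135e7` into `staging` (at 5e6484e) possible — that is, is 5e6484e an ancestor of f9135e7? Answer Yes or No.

A fast-forward from 5e6484e to f9135e7 is possible iff 5e6484e is an ancestor of f9135e7.
Ancestors of f9135e7: {16079ab, 2496bb6, 5e6484e, 8fc3e25, 94de636, 965ac9b, 9d6a2cd, b591b55, df827f2, f3e1788, f9135e7}.
5e6484e is among them, so fast-forward is possible.

Yes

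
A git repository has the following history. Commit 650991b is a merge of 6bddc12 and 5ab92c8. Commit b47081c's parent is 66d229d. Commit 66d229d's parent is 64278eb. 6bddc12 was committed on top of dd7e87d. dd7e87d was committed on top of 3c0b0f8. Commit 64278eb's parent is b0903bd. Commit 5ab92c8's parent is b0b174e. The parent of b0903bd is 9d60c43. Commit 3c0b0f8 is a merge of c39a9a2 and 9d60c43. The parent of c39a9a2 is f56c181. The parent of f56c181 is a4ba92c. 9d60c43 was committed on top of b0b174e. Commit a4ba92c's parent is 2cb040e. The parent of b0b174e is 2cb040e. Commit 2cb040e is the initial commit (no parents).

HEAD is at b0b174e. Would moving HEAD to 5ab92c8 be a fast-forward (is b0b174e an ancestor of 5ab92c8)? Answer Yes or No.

A fast-forward from b0b174e to 5ab92c8 is possible iff b0b174e is an ancestor of 5ab92c8.
Ancestors of 5ab92c8: {2cb040e, 5ab92c8, b0b174e}.
b0b174e is among them, so fast-forward is possible.

Yes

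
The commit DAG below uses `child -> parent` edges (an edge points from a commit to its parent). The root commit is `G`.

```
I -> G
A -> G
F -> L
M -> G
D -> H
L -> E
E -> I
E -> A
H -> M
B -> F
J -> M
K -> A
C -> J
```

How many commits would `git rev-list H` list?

3

Walking parent pointers from H: reachable set = {G, H, M}.
That is 3 commits.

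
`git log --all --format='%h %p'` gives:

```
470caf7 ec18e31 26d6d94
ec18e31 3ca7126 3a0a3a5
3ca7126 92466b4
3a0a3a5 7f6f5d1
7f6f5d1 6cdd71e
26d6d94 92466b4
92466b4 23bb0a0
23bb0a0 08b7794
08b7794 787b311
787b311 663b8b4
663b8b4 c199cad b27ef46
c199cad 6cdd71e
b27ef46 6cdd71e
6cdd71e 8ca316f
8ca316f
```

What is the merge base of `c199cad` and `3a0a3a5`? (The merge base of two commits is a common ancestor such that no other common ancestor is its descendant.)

Ancestors of c199cad: {6cdd71e, 8ca316f, c199cad}.
Ancestors of 3a0a3a5: {3a0a3a5, 6cdd71e, 7f6f5d1, 8ca316f}.
Common ancestors: {6cdd71e, 8ca316f}.
Among these, 6cdd71e is not an ancestor of any other common ancestor — it is the merge base.

6cdd71e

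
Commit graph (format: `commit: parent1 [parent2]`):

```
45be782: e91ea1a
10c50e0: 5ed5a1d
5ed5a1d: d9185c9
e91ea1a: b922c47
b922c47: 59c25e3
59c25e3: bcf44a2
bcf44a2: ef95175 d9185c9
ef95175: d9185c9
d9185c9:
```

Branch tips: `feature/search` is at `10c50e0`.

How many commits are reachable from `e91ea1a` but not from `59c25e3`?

2

Reachable from e91ea1a: {59c25e3, b922c47, bcf44a2, d9185c9, e91ea1a, ef95175}.
Reachable from 59c25e3: {59c25e3, bcf44a2, d9185c9, ef95175}.
In e91ea1a's history but not 59c25e3's: {b922c47, e91ea1a} — 2 commits.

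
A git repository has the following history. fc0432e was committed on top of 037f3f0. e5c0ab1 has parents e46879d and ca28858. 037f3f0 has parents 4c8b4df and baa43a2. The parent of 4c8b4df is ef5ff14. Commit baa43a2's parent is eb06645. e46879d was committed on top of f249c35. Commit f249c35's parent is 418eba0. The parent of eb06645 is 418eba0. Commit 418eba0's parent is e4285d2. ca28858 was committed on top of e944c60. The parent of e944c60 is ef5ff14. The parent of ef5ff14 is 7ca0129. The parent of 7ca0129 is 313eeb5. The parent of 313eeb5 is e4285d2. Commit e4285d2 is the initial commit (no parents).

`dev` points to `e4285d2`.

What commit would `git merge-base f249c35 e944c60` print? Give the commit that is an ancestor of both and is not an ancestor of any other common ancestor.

e4285d2

Ancestors of f249c35: {418eba0, e4285d2, f249c35}.
Ancestors of e944c60: {313eeb5, 7ca0129, e4285d2, e944c60, ef5ff14}.
Common ancestors: {e4285d2}.
The only common ancestor is e4285d2, so it is the merge base.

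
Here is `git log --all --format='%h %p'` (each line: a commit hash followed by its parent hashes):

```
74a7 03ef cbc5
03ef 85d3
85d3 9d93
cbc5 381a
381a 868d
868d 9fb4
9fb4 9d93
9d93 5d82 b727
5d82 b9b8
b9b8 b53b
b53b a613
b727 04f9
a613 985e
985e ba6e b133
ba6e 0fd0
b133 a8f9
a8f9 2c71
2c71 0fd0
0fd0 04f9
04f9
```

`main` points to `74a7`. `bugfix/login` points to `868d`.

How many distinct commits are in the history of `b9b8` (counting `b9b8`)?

Walking parent pointers from b9b8: reachable set = {04f9, 0fd0, 2c71, 985e, a613, a8f9, b133, b53b, b9b8, ba6e}.
That is 10 commits.

10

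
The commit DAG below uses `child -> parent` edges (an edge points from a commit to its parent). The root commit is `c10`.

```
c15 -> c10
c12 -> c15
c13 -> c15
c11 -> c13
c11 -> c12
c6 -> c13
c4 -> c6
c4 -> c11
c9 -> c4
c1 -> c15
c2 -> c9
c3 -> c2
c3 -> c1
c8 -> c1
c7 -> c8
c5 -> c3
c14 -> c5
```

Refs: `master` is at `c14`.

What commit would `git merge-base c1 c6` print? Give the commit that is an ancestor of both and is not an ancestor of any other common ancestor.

c15

Ancestors of c1: {c1, c10, c15}.
Ancestors of c6: {c10, c13, c15, c6}.
Common ancestors: {c10, c15}.
Among these, c15 is not an ancestor of any other common ancestor — it is the merge base.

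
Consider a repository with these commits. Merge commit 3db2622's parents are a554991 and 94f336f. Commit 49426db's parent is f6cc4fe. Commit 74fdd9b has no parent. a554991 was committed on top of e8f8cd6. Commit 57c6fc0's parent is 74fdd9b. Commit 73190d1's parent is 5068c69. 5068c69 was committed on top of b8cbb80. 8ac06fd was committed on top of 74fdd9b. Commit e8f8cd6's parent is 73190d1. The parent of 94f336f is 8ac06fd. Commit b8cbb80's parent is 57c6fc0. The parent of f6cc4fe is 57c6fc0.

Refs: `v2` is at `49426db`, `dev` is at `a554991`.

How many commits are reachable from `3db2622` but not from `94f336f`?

7

Reachable from 3db2622: {3db2622, 5068c69, 57c6fc0, 73190d1, 74fdd9b, 8ac06fd, 94f336f, a554991, b8cbb80, e8f8cd6}.
Reachable from 94f336f: {74fdd9b, 8ac06fd, 94f336f}.
In 3db2622's history but not 94f336f's: {3db2622, 5068c69, 57c6fc0, 73190d1, a554991, b8cbb80, e8f8cd6} — 7 commits.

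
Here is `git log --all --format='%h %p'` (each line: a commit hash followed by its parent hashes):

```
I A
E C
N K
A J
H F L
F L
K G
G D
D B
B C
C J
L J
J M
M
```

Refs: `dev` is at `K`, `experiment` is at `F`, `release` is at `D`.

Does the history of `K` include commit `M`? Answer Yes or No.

Yes

Ancestors of K (commits reachable by following parents): {B, C, D, G, J, K, M}.
M is in that set, so it is an ancestor of K.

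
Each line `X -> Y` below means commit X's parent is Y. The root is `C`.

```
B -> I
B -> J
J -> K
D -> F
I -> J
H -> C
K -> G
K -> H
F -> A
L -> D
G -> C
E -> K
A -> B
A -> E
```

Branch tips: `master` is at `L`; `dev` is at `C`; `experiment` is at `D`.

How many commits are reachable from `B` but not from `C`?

6

Reachable from B: {B, C, G, H, I, J, K}.
Reachable from C: {C}.
In B's history but not C's: {B, G, H, I, J, K} — 6 commits.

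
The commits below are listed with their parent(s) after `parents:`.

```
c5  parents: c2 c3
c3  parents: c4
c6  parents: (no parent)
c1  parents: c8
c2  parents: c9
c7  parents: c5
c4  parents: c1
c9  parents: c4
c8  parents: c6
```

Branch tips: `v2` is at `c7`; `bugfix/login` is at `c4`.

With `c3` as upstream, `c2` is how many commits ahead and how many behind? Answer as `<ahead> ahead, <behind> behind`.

2 ahead, 1 behind

Reachable from c2: {c1, c2, c4, c6, c8, c9}.
Reachable from c3: {c1, c3, c4, c6, c8}.
Only in c2's history (ahead): {c2, c9} — 2.
Only in c3's history (behind): {c3} — 1.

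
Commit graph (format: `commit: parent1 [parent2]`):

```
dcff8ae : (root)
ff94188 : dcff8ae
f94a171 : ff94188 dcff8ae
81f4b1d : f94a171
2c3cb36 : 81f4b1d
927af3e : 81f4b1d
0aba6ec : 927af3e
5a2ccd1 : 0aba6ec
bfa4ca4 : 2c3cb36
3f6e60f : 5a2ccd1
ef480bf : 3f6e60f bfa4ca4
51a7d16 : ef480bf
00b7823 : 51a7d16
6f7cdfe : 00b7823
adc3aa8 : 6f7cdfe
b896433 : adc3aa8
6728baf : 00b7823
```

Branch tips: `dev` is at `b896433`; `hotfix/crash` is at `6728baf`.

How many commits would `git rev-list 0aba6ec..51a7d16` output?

Reachable from 51a7d16: {0aba6ec, 2c3cb36, 3f6e60f, 51a7d16, 5a2ccd1, 81f4b1d, 927af3e, bfa4ca4, dcff8ae, ef480bf, f94a171, ff94188}.
Reachable from 0aba6ec: {0aba6ec, 81f4b1d, 927af3e, dcff8ae, f94a171, ff94188}.
In 51a7d16's history but not 0aba6ec's: {2c3cb36, 3f6e60f, 51a7d16, 5a2ccd1, bfa4ca4, ef480bf} — 6 commits.

6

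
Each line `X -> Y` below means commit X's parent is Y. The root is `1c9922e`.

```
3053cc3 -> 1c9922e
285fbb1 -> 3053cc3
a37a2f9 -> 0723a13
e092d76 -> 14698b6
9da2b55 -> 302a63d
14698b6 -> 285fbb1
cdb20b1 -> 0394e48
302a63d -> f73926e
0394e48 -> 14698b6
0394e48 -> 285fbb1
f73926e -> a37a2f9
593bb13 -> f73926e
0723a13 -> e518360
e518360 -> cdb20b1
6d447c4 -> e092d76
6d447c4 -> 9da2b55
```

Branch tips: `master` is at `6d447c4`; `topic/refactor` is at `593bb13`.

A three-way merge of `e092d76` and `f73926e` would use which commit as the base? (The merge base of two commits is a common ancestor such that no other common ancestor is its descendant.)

14698b6

Ancestors of e092d76: {14698b6, 1c9922e, 285fbb1, 3053cc3, e092d76}.
Ancestors of f73926e: {0394e48, 0723a13, 14698b6, 1c9922e, 285fbb1, 3053cc3, a37a2f9, cdb20b1, e518360, f73926e}.
Common ancestors: {14698b6, 1c9922e, 285fbb1, 3053cc3}.
Among these, 14698b6 is not an ancestor of any other common ancestor — it is the merge base.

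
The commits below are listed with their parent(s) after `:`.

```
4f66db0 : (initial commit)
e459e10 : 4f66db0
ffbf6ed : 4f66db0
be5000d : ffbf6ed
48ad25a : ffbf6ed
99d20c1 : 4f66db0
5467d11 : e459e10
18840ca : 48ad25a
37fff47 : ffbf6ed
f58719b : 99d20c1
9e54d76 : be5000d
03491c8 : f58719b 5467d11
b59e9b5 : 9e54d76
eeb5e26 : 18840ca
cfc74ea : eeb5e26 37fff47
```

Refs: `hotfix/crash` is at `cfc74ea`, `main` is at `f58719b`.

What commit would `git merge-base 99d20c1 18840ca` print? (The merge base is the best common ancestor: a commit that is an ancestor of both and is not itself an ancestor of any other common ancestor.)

Ancestors of 99d20c1: {4f66db0, 99d20c1}.
Ancestors of 18840ca: {18840ca, 48ad25a, 4f66db0, ffbf6ed}.
Common ancestors: {4f66db0}.
The only common ancestor is 4f66db0, so it is the merge base.

4f66db0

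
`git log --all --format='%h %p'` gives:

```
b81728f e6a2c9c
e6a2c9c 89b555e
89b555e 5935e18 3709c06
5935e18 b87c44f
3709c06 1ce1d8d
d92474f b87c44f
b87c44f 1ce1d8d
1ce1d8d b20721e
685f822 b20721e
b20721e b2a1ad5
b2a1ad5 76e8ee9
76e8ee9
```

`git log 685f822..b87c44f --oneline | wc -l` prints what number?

Reachable from b87c44f: {1ce1d8d, 76e8ee9, b20721e, b2a1ad5, b87c44f}.
Reachable from 685f822: {685f822, 76e8ee9, b20721e, b2a1ad5}.
In b87c44f's history but not 685f822's: {1ce1d8d, b87c44f} — 2 commits.

2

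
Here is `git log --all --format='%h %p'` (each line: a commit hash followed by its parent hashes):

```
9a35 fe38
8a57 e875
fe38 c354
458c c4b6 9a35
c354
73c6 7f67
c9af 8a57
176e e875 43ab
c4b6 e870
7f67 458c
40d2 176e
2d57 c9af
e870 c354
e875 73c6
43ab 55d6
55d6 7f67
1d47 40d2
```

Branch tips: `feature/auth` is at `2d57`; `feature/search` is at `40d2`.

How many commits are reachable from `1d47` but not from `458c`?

8

Reachable from 1d47: {176e, 1d47, 40d2, 43ab, 458c, 55d6, 73c6, 7f67, 9a35, c354, c4b6, e870, e875, fe38}.
Reachable from 458c: {458c, 9a35, c354, c4b6, e870, fe38}.
In 1d47's history but not 458c's: {176e, 1d47, 40d2, 43ab, 55d6, 73c6, 7f67, e875} — 8 commits.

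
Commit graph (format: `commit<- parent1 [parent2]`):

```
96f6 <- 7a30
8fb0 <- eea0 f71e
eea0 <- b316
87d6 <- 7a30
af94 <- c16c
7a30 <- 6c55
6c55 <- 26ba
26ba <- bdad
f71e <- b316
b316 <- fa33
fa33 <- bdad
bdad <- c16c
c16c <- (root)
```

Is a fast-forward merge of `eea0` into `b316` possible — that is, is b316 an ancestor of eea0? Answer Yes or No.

A fast-forward from b316 to eea0 is possible iff b316 is an ancestor of eea0.
Ancestors of eea0: {b316, bdad, c16c, eea0, fa33}.
b316 is among them, so fast-forward is possible.

Yes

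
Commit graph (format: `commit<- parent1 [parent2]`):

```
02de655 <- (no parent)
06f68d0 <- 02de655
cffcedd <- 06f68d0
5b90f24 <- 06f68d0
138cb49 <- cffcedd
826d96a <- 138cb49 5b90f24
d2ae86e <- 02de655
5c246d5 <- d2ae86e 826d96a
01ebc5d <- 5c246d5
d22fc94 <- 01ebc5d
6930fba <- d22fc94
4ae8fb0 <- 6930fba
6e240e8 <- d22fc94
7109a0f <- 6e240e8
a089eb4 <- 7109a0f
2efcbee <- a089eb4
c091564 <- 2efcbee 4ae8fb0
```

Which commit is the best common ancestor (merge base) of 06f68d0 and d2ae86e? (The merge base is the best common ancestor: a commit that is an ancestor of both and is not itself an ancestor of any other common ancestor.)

Ancestors of 06f68d0: {02de655, 06f68d0}.
Ancestors of d2ae86e: {02de655, d2ae86e}.
Common ancestors: {02de655}.
The only common ancestor is 02de655, so it is the merge base.

02de655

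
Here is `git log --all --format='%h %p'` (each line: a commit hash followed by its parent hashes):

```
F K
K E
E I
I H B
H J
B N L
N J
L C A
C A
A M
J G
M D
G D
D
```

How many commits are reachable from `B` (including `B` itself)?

9

Walking parent pointers from B: reachable set = {A, B, C, D, G, J, L, M, N}.
That is 9 commits.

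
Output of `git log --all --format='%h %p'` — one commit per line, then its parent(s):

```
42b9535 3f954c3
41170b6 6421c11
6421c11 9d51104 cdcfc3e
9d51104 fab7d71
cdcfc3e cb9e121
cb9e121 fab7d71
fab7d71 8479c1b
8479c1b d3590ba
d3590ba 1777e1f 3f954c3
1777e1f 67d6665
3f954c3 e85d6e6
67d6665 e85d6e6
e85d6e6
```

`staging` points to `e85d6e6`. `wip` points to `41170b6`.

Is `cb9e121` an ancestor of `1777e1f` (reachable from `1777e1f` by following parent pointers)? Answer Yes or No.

Ancestors of 1777e1f: {1777e1f, 67d6665, e85d6e6}.
cb9e121 is not in that set, so it is not an ancestor of 1777e1f.

No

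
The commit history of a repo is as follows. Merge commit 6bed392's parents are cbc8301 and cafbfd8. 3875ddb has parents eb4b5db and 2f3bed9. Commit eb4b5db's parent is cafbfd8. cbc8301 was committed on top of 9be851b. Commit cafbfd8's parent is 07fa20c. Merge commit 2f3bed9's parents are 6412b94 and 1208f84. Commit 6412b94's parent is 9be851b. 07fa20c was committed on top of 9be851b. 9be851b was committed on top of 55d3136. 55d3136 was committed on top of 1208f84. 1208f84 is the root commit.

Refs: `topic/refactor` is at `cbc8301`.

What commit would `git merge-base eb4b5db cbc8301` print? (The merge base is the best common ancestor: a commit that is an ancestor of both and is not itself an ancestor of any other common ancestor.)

9be851b

Ancestors of eb4b5db: {07fa20c, 1208f84, 55d3136, 9be851b, cafbfd8, eb4b5db}.
Ancestors of cbc8301: {1208f84, 55d3136, 9be851b, cbc8301}.
Common ancestors: {1208f84, 55d3136, 9be851b}.
Among these, 9be851b is not an ancestor of any other common ancestor — it is the merge base.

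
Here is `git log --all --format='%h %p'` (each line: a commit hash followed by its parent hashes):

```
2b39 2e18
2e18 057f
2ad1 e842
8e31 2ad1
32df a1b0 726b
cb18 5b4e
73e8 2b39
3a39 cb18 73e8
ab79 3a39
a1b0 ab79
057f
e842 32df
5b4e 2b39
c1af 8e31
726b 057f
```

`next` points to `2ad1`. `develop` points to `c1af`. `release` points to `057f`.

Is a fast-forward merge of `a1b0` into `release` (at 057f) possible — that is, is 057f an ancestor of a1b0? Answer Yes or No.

A fast-forward from 057f to a1b0 is possible iff 057f is an ancestor of a1b0.
Ancestors of a1b0: {057f, 2b39, 2e18, 3a39, 5b4e, 73e8, a1b0, ab79, cb18}.
057f is among them, so fast-forward is possible.

Yes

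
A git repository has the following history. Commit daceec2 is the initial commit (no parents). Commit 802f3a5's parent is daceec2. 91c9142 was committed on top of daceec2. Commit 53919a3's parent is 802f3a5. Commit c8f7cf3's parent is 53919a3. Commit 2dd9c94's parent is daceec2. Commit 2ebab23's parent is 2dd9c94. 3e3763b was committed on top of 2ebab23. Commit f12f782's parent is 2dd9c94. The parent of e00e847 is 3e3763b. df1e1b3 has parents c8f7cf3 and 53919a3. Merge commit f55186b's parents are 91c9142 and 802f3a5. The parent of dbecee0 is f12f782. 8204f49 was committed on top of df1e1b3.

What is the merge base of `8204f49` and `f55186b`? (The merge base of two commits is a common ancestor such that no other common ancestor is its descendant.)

Ancestors of 8204f49: {53919a3, 802f3a5, 8204f49, c8f7cf3, daceec2, df1e1b3}.
Ancestors of f55186b: {802f3a5, 91c9142, daceec2, f55186b}.
Common ancestors: {802f3a5, daceec2}.
Among these, 802f3a5 is not an ancestor of any other common ancestor — it is the merge base.

802f3a5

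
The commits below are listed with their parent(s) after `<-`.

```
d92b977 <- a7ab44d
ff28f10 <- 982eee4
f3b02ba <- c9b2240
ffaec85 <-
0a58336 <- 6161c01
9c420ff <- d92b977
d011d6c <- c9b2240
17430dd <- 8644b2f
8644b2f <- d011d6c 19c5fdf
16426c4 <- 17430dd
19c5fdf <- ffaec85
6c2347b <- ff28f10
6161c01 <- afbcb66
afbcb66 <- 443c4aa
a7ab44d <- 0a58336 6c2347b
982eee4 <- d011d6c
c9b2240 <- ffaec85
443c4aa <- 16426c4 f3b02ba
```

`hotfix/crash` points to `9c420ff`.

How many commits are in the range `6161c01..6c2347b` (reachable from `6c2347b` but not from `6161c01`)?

Reachable from 6c2347b: {6c2347b, 982eee4, c9b2240, d011d6c, ff28f10, ffaec85}.
Reachable from 6161c01: {16426c4, 17430dd, 19c5fdf, 443c4aa, 6161c01, 8644b2f, afbcb66, c9b2240, d011d6c, f3b02ba, ffaec85}.
In 6c2347b's history but not 6161c01's: {6c2347b, 982eee4, ff28f10} — 3 commits.

3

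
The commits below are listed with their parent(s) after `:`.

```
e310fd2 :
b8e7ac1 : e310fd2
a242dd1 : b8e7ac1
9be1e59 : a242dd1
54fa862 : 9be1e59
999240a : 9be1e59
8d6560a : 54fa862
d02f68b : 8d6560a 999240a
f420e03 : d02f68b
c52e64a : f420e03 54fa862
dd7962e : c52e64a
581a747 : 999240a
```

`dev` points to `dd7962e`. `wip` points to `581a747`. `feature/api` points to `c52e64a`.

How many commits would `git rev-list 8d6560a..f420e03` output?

3

Reachable from f420e03: {54fa862, 8d6560a, 999240a, 9be1e59, a242dd1, b8e7ac1, d02f68b, e310fd2, f420e03}.
Reachable from 8d6560a: {54fa862, 8d6560a, 9be1e59, a242dd1, b8e7ac1, e310fd2}.
In f420e03's history but not 8d6560a's: {999240a, d02f68b, f420e03} — 3 commits.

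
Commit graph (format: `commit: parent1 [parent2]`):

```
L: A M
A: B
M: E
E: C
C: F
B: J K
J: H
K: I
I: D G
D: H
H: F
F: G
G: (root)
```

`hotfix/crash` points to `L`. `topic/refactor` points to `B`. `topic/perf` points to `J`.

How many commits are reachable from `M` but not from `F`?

Reachable from M: {C, E, F, G, M}.
Reachable from F: {F, G}.
In M's history but not F's: {C, E, M} — 3 commits.

3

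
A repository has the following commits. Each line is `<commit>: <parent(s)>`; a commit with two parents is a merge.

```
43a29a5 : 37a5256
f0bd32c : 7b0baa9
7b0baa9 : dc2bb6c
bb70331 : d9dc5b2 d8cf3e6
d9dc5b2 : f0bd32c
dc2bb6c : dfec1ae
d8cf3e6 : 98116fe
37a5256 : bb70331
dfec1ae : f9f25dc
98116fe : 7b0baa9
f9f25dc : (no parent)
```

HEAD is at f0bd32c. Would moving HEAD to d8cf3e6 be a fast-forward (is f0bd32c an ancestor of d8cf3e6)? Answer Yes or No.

A fast-forward from f0bd32c to d8cf3e6 is possible iff f0bd32c is an ancestor of d8cf3e6.
Ancestors of d8cf3e6: {7b0baa9, 98116fe, d8cf3e6, dc2bb6c, dfec1ae, f9f25dc}.
f0bd32c is not among them, so fast-forward is not possible.

No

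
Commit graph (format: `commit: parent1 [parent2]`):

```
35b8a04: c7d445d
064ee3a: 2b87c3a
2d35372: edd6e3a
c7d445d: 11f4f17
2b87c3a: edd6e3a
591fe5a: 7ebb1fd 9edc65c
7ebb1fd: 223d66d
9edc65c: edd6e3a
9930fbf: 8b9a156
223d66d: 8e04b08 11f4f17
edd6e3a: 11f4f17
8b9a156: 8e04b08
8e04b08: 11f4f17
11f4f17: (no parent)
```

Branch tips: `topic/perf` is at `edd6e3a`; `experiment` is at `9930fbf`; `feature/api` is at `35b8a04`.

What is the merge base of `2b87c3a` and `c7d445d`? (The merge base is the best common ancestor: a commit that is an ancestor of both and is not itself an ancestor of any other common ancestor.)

Ancestors of 2b87c3a: {11f4f17, 2b87c3a, edd6e3a}.
Ancestors of c7d445d: {11f4f17, c7d445d}.
Common ancestors: {11f4f17}.
The only common ancestor is 11f4f17, so it is the merge base.

11f4f17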